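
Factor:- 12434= - 2^1 * 6217^1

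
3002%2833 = 169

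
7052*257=1812364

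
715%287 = 141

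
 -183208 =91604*( -2 )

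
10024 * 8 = 80192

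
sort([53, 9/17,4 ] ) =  [9/17,4, 53 ]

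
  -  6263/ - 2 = 3131 + 1/2 = 3131.50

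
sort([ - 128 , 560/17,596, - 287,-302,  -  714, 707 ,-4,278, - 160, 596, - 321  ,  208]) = [ - 714, -321,-302,-287,  -  160, - 128, -4 , 560/17 , 208, 278, 596, 596,707 ] 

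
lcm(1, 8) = 8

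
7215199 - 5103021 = 2112178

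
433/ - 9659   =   - 433/9659=- 0.04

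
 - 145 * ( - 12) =1740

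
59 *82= 4838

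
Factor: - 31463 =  - 73^1 * 431^1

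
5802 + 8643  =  14445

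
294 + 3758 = 4052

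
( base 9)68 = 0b111110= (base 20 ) 32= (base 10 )62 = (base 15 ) 42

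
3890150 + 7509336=11399486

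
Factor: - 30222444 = -2^2 * 3^1*7^1*127^1*2833^1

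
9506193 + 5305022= 14811215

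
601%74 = 9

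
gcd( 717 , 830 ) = 1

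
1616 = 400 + 1216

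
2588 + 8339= 10927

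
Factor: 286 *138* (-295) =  - 11643060 = -2^2 * 3^1*5^1*11^1*13^1*23^1*59^1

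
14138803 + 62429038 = 76567841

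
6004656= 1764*3404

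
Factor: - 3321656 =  - 2^3*13^1*19^1*41^2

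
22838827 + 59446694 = 82285521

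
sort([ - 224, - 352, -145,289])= [ - 352, - 224, - 145,289]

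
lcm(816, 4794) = 38352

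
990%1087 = 990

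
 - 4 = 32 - 36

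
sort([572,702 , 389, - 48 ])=[ -48,389,572,702] 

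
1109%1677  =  1109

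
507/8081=507/8081 = 0.06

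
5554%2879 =2675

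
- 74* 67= - 4958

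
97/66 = 97/66  =  1.47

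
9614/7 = 9614/7= 1373.43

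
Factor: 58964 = 2^2*14741^1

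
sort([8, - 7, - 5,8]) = [ -7, - 5,8,8 ] 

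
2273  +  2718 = 4991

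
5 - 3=2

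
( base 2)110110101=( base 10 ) 437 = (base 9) 535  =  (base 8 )665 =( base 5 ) 3222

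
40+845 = 885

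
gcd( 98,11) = 1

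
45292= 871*52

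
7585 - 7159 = 426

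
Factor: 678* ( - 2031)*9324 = - 12839315832 = - 2^3*3^4 * 7^1*37^1*113^1 * 677^1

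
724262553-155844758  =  568417795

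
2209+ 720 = 2929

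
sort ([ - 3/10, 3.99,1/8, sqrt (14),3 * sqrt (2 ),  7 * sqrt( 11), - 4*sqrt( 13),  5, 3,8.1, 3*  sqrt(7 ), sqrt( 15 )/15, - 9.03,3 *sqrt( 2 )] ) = [ - 4*sqrt( 13), - 9.03,-3/10 , 1/8, sqrt( 15) /15, 3, sqrt ( 14), 3.99, 3*sqrt ( 2)  ,  3*sqrt( 2 ),5,3 * sqrt(7 ),  8.1 , 7  *  sqrt ( 11)]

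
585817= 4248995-3663178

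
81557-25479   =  56078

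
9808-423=9385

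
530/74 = 7 + 6/37 = 7.16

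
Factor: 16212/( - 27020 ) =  - 3^1 *5^( - 1)  =  - 3/5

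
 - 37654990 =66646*( - 565 )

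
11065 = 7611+3454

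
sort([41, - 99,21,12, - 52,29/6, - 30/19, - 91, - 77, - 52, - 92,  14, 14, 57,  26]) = [ - 99,-92, - 91, - 77,-52 , - 52, - 30/19,29/6, 12,14,14, 21, 26,  41,57] 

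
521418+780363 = 1301781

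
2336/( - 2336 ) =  - 1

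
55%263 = 55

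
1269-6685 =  - 5416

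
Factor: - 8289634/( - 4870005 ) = 2^1*3^( - 1)*5^( - 1) * 7^(  -  1)*46381^( - 1)*4144817^1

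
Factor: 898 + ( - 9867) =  - 8969^1 = - 8969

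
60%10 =0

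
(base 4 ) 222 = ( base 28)1e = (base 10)42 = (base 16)2A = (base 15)2C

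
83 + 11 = 94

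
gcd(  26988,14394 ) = 6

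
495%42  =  33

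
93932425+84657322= 178589747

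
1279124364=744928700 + 534195664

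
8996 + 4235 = 13231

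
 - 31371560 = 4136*( - 7585) 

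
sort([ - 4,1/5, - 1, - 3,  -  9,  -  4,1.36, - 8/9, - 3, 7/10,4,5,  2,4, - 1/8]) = [ - 9, - 4, - 4, - 3, - 3, - 1, - 8/9, - 1/8,1/5,7/10,1.36,  2,  4,4,5]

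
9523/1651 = 5+1268/1651 =5.77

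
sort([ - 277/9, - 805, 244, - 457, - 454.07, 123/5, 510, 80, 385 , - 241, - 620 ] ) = [ - 805,-620, - 457, - 454.07,-241, - 277/9, 123/5, 80, 244,385, 510]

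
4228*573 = 2422644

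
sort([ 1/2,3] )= [ 1/2, 3]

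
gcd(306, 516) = 6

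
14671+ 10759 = 25430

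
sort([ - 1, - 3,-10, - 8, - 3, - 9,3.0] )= [ - 10,-9,-8,- 3, - 3, - 1, 3.0 ]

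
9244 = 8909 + 335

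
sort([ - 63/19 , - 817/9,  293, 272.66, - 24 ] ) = [ - 817/9, - 24, - 63/19, 272.66, 293]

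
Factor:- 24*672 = -16128 = -2^8*3^2*7^1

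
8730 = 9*970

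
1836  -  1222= 614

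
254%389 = 254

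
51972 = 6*8662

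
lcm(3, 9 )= 9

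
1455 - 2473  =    -  1018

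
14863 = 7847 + 7016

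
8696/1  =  8696 = 8696.00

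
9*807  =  7263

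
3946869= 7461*529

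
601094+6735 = 607829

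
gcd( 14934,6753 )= 3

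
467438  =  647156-179718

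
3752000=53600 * 70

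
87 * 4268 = 371316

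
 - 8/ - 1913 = 8/1913 = 0.00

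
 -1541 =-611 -930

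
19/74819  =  19/74819  =  0.00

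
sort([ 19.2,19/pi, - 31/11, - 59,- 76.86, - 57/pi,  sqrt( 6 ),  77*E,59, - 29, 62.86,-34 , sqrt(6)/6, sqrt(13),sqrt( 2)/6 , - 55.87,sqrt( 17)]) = [  -  76.86,-59 , - 55.87, - 34, - 29,-57/pi,-31/11, sqrt(2)/6, sqrt(6)/6, sqrt( 6 ),sqrt( 13),sqrt( 17),19/pi,19.2, 59, 62.86,77*E] 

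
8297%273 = 107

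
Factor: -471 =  - 3^1*157^1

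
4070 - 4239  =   - 169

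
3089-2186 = 903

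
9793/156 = 9793/156 = 62.78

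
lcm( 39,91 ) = 273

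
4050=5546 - 1496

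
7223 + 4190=11413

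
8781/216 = 40 + 47/72= 40.65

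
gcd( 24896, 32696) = 8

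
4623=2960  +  1663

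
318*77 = 24486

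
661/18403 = 661/18403=0.04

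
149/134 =1 + 15/134=   1.11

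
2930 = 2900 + 30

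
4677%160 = 37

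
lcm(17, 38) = 646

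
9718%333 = 61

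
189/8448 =63/2816 = 0.02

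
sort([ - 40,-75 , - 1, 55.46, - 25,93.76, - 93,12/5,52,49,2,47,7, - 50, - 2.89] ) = [ - 93, - 75, - 50, - 40, - 25,-2.89, - 1,2, 12/5,7,47 , 49,52,55.46, 93.76]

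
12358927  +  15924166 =28283093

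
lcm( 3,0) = 0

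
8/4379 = 8/4379=0.00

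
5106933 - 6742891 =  - 1635958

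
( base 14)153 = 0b100001101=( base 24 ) b5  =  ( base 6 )1125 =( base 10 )269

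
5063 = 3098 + 1965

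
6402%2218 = 1966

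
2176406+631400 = 2807806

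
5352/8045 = 5352/8045  =  0.67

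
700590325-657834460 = 42755865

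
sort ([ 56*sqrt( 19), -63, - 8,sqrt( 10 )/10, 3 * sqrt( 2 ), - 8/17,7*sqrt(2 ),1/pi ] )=[ - 63, - 8,  -  8/17, sqrt(10) /10,1/pi, 3*sqrt( 2 ),7*sqrt( 2),56*sqrt( 19)]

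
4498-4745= - 247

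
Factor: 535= 5^1*107^1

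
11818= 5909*2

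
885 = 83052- 82167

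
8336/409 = 20 + 156/409 = 20.38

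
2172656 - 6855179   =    -  4682523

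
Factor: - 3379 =  -  31^1*109^1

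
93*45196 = 4203228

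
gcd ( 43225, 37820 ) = 5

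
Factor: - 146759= - 43^1*3413^1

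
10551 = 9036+1515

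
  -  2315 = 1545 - 3860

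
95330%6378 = 6038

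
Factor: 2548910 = 2^1 * 5^1 * 7^1 * 13^1* 2801^1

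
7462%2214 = 820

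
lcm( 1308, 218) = 1308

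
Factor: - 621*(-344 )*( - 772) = -2^5*3^3  *  23^1*43^1*193^1 = - 164917728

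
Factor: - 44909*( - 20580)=2^2*3^1*5^1*7^3*44909^1 = 924227220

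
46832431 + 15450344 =62282775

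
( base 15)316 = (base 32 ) lo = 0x2b8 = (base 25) 12l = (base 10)696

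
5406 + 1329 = 6735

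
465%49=24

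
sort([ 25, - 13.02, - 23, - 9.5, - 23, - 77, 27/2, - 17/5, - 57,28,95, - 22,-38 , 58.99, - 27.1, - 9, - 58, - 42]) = [-77, - 58, - 57, - 42,-38, - 27.1, -23 , - 23, -22, - 13.02,- 9.5, - 9, - 17/5,27/2,25,28,58.99,95]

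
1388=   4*347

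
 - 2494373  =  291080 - 2785453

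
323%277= 46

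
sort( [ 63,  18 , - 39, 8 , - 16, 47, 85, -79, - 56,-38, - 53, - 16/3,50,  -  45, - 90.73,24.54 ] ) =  [ - 90.73, - 79, - 56, - 53, - 45, - 39, - 38,- 16, - 16/3,8, 18,24.54, 47, 50,  63, 85 ]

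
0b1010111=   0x57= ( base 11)7A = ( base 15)5C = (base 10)87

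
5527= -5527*( - 1)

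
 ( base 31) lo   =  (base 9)830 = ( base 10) 675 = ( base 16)2A3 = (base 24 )143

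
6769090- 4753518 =2015572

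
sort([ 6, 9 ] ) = [ 6, 9 ]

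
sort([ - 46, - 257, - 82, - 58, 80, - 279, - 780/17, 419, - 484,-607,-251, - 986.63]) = [ - 986.63,  -  607, - 484, - 279, - 257, -251, - 82, - 58, - 46, - 780/17, 80,419]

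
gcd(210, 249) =3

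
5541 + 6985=12526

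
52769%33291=19478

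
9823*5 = 49115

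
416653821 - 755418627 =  - 338764806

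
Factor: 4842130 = 2^1*5^1*29^1 * 59^1*283^1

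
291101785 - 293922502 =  - 2820717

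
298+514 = 812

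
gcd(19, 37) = 1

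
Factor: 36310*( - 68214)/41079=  - 2^2 * 5^1*3631^1*11369^1*13693^( - 1) = - 825616780/13693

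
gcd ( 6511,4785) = 1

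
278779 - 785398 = -506619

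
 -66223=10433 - 76656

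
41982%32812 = 9170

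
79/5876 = 79/5876 =0.01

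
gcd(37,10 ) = 1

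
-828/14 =-414/7 = - 59.14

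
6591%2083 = 342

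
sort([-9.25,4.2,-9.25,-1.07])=[ -9.25,-9.25,-1.07, 4.2]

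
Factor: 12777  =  3^1*4259^1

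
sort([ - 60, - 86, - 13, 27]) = [ -86, - 60, - 13, 27]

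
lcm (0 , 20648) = 0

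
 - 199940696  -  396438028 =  - 596378724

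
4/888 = 1/222 = 0.00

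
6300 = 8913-2613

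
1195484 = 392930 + 802554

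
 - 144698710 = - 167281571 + 22582861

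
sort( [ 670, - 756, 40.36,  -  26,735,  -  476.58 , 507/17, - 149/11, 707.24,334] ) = [ - 756,-476.58, - 26, - 149/11, 507/17, 40.36, 334,670, 707.24,735 ]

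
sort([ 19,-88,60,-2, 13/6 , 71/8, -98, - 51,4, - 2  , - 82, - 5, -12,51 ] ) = [  -  98,-88, - 82, - 51,-12, -5, - 2, - 2, 13/6,4,71/8,19,  51, 60 ] 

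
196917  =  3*65639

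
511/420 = 73/60 = 1.22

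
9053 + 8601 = 17654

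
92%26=14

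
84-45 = 39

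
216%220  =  216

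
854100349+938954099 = 1793054448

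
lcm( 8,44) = 88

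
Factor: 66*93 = 2^1 * 3^2*11^1*31^1 = 6138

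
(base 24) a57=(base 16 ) 16ff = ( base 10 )5887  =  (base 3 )22002001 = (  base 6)43131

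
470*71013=33376110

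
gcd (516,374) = 2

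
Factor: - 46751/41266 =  - 2^(  -  1)*47^(  -  1) * 439^( - 1 )*46751^1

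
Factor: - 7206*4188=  - 30178728 = - 2^3*3^2 * 349^1*1201^1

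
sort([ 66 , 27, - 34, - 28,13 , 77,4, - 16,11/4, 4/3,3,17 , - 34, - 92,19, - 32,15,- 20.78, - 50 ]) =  [ - 92 ,-50 , - 34, - 34, - 32, - 28,-20.78, - 16,4/3,11/4, 3, 4,13, 15,17, 19,27,66,  77 ]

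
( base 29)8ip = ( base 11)5514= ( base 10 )7275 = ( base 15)2250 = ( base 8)16153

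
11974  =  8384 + 3590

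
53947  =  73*739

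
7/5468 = 7/5468 = 0.00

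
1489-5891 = - 4402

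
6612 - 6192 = 420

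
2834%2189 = 645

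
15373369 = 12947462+2425907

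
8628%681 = 456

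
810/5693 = 810/5693 = 0.14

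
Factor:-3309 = - 3^1*1103^1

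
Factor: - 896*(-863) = 2^7*7^1*863^1 = 773248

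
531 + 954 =1485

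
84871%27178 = 3337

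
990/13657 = 990/13657 = 0.07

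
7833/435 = 18 + 1/145=18.01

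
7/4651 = 7/4651 =0.00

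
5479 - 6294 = -815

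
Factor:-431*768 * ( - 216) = 71497728 = 2^11*3^4*431^1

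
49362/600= 8227/100=82.27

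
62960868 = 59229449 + 3731419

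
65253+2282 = 67535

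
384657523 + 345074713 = 729732236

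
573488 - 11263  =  562225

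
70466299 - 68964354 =1501945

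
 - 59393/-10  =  5939  +  3/10 = 5939.30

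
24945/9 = 8315/3 = 2771.67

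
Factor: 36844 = 2^2*61^1*151^1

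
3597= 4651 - 1054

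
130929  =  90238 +40691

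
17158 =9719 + 7439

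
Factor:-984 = - 2^3*3^1*41^1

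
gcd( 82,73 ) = 1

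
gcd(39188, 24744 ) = 4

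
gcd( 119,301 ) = 7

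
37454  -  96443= -58989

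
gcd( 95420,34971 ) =1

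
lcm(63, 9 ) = 63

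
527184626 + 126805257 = 653989883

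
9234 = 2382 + 6852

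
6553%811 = 65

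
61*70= 4270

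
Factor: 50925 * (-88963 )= - 3^1*5^2*7^2*71^1*97^1*179^1=- 4530440775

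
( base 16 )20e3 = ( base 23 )fl1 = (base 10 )8419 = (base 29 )a09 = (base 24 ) eej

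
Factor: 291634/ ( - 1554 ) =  - 3^( - 1)*563^1 = -563/3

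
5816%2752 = 312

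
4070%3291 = 779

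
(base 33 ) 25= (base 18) 3H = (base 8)107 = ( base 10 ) 71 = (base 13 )56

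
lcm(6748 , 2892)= 20244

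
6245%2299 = 1647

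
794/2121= 794/2121 = 0.37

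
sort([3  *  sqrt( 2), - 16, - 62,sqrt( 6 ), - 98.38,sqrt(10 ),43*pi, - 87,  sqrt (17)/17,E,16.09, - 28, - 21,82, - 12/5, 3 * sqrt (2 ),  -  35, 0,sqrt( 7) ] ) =[ - 98.38, - 87, - 62, - 35,- 28, - 21, - 16, - 12/5, 0,  sqrt( 17)/17,sqrt( 6),  sqrt( 7 ), E, sqrt ( 10), 3 * sqrt(2),3*sqrt(2),  16.09,  82,43*pi]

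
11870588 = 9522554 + 2348034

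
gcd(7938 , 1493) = 1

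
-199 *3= - 597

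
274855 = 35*7853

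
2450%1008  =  434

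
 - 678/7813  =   - 1 + 7135/7813 = - 0.09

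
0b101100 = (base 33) 1B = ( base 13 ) 35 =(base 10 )44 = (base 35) 19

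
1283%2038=1283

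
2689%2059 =630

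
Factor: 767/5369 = 1/7 = 7^( - 1)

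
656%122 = 46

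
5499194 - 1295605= 4203589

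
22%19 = 3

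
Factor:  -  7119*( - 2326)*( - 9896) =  -163865825424= -2^4*3^2*7^1 * 113^1*1163^1*1237^1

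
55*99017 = 5445935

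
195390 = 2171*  90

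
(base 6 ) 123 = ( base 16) 33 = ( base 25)21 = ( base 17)30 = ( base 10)51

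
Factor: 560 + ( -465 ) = 5^1*19^1 = 95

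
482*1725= 831450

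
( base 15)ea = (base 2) 11011100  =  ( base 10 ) 220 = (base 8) 334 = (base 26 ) 8C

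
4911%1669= 1573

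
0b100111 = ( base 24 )1F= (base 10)39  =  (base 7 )54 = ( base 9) 43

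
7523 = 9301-1778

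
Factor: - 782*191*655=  - 97832110 = - 2^1*5^1*17^1*23^1  *  131^1*191^1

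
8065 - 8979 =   -  914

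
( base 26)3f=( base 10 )93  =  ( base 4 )1131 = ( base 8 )135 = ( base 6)233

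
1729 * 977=1689233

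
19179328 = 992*19334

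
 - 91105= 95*( - 959 )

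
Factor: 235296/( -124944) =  -2^1 * 3^1*43^1*137^(-1) = - 258/137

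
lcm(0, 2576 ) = 0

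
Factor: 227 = 227^1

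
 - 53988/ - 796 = 67 + 164/199 = 67.82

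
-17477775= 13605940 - 31083715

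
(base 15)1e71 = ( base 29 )7PJ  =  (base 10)6631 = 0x19E7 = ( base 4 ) 1213213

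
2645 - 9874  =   - 7229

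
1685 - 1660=25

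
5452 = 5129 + 323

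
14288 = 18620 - 4332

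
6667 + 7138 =13805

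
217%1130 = 217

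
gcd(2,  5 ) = 1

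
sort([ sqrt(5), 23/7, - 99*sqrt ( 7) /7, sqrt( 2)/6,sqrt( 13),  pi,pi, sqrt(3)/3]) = [ - 99 *sqrt( 7 ) /7, sqrt( 2 )/6, sqrt (3 ) /3, sqrt( 5),  pi,pi , 23/7,sqrt ( 13)]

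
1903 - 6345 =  - 4442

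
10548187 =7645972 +2902215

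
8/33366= 4/16683 = 0.00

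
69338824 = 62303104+7035720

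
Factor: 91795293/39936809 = 3^2*11^(-1 )*23^(-1)*43^( - 1)*67^1*3671^ ( - 1 )*152231^1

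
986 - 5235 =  - 4249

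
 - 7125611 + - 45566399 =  - 52692010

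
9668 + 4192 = 13860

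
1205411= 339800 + 865611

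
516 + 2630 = 3146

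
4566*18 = 82188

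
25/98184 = 25/98184 = 0.00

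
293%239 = 54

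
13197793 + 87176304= 100374097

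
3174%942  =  348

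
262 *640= 167680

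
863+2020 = 2883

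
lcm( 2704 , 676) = 2704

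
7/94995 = 7/94995=0.00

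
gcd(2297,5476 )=1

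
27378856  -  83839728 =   -  56460872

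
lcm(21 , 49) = 147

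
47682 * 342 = 16307244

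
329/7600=329/7600 =0.04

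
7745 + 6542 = 14287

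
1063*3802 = 4041526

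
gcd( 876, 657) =219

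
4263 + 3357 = 7620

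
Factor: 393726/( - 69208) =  - 933/164 = -2^( - 2)*3^1*41^( - 1 )*311^1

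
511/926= 511/926=0.55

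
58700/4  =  14675= 14675.00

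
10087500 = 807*12500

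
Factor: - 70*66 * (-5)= 2^2 * 3^1 * 5^2 * 7^1*11^1   =  23100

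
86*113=9718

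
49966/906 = 24983/453=55.15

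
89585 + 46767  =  136352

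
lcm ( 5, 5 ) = 5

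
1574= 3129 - 1555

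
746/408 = 1+169/204= 1.83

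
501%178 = 145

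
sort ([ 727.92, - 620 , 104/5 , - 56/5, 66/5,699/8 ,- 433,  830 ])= [ - 620, - 433, - 56/5, 66/5, 104/5,699/8, 727.92, 830 ] 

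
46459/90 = 46459/90 = 516.21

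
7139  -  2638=4501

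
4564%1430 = 274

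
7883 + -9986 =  - 2103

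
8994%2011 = 950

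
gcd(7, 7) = 7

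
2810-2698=112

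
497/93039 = 497/93039 = 0.01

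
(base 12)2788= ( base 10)4568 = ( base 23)8ee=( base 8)10730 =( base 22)99e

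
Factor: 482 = 2^1*241^1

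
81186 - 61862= 19324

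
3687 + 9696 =13383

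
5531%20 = 11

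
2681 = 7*383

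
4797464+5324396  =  10121860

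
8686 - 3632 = 5054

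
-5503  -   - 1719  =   - 3784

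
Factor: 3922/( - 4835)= -2^1*5^(-1 )*37^1*53^1 * 967^(  -  1)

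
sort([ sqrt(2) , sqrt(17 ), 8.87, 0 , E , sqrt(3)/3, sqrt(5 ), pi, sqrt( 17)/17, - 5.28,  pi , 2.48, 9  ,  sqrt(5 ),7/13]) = [-5.28,  0, sqrt(17 ) /17, 7/13 , sqrt (3)/3 , sqrt( 2 ), sqrt(5), sqrt(5) , 2.48,E, pi , pi,sqrt( 17 ),  8.87, 9 ] 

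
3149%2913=236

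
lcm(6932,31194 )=62388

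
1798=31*58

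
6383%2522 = 1339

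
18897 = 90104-71207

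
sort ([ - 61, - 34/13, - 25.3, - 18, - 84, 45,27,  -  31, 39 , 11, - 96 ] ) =[ - 96, - 84,-61, - 31, - 25.3, - 18, - 34/13,11,27 , 39,45]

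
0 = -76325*0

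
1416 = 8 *177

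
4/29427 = 4/29427 = 0.00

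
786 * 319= 250734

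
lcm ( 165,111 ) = 6105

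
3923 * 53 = 207919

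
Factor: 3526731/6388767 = 391859/709863 = 3^( - 1)*7^(-2)*11^( - 1 )*13^1*43^1*439^( - 1 )  *  701^1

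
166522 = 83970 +82552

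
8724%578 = 54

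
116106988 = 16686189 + 99420799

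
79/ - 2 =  - 79/2=- 39.50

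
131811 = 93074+38737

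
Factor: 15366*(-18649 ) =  - 286560534 = -  2^1*3^1 * 13^1 *17^1*197^1* 1097^1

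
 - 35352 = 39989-75341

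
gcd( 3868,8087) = 1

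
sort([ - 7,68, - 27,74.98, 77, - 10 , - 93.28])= [- 93.28, - 27, - 10 ,-7, 68,74.98,77] 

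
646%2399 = 646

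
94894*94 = 8920036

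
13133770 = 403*32590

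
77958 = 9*8662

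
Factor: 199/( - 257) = - 199^1*257^(-1 ) 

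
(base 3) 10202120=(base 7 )10665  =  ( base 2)101010110110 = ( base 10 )2742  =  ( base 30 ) 31c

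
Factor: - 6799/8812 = - 2^( -2) * 13^1 * 523^1*2203^(  -  1)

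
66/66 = 1 = 1.00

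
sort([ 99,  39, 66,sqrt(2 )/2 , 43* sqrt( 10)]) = [ sqrt(  2 ) /2, 39,66, 99,43*sqrt(10 )]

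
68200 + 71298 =139498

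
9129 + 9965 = 19094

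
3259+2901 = 6160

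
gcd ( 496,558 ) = 62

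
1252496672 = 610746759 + 641749913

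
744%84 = 72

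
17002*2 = 34004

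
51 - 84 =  - 33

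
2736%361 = 209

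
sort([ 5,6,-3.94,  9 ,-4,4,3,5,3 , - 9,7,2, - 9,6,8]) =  [ - 9, - 9, - 4,-3.94, 2,3,3,4, 5 , 5, 6,6,7,8,9]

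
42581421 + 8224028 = 50805449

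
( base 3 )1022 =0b100011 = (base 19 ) 1g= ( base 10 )35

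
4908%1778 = 1352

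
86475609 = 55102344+31373265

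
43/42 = 1 + 1/42 = 1.02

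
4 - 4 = 0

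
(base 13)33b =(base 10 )557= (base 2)1000101101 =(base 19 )1a6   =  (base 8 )1055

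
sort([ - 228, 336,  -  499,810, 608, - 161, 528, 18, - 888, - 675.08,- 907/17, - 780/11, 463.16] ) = [ - 888, - 675.08, - 499,  -  228,-161, - 780/11, - 907/17 , 18, 336,463.16,528, 608,  810] 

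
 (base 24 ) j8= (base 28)gg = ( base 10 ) 464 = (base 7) 1232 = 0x1D0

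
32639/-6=  -  5440 + 1/6= - 5439.83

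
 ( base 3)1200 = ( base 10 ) 45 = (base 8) 55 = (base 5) 140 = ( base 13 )36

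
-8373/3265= - 8373/3265  =  -2.56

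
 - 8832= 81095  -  89927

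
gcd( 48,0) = 48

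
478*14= 6692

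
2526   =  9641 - 7115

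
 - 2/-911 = 2/911 = 0.00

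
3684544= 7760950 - 4076406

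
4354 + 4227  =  8581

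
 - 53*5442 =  - 288426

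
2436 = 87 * 28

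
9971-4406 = 5565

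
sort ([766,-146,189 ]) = [ - 146,189 , 766] 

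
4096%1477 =1142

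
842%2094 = 842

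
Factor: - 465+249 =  - 216=-2^3*3^3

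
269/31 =8 + 21/31  =  8.68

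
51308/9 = 5700 + 8/9 = 5700.89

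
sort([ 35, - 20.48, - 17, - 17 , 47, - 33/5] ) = [ - 20.48, - 17,- 17, - 33/5, 35, 47]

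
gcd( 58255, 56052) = 1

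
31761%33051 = 31761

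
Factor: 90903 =3^1*157^1*193^1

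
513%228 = 57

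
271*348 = 94308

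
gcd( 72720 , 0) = 72720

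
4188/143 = 4188/143=29.29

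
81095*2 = 162190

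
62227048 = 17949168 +44277880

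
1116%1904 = 1116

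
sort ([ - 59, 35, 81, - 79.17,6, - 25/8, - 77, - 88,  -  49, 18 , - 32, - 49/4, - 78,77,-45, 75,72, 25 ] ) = [ - 88, -79.17,-78, - 77, - 59,-49, - 45, - 32, - 49/4 , - 25/8,  6,18, 25, 35, 72, 75, 77, 81 ] 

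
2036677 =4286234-2249557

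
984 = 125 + 859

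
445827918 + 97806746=543634664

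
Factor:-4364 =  - 2^2*1091^1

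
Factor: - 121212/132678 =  -74/81 = -  2^1*3^( - 4)*37^1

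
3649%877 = 141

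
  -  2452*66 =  - 161832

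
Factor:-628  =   - 2^2*157^1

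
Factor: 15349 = 15349^1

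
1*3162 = 3162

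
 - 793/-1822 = 793/1822 =0.44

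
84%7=0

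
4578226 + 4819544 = 9397770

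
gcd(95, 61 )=1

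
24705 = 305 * 81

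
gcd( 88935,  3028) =1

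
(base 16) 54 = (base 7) 150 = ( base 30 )2O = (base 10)84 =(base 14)60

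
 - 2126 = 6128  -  8254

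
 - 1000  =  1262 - 2262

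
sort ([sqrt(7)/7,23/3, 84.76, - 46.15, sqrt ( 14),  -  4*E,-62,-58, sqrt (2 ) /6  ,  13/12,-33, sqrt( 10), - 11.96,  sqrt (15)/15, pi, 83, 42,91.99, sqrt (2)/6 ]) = [-62,-58, - 46.15, - 33, - 11.96, - 4*E,sqrt(2 ) /6, sqrt(2)/6,  sqrt( 15 ) /15, sqrt (7 ) /7,  13/12, pi,sqrt(10 ),sqrt(14),23/3, 42, 83 , 84.76,91.99 ] 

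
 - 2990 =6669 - 9659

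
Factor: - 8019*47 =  - 376893 = - 3^6*11^1*47^1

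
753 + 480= 1233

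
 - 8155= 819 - 8974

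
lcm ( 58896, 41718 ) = 1001232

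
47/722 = 47/722  =  0.07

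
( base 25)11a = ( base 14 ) 352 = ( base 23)15g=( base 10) 660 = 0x294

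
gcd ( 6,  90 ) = 6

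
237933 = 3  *79311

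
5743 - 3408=2335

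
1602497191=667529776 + 934967415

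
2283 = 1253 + 1030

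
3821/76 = 3821/76 = 50.28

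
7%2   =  1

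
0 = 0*146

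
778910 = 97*8030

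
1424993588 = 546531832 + 878461756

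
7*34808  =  243656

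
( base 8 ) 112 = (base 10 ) 74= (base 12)62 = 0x4a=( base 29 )2g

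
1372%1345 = 27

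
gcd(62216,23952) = 8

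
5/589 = 5/589 = 0.01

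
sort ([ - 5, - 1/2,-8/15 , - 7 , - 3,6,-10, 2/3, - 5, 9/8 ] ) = [ - 10, - 7,-5, - 5 , - 3,- 8/15, - 1/2,2/3,9/8,6 ]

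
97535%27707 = 14414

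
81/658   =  81/658 =0.12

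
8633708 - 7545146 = 1088562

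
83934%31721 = 20492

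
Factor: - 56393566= - 2^1*28196783^1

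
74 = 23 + 51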